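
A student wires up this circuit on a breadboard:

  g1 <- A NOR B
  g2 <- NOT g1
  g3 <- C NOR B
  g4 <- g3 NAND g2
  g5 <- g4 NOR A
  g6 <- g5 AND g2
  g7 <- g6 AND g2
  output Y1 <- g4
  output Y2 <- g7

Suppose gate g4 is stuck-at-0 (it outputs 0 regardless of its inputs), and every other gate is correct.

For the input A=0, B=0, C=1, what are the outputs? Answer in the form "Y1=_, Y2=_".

Y1=0, Y2=0

Propagate with g4 forced: g1=1, g2=0, g3=0, g4=0 [stuck-at-0], g5=1, g6=0, g7=0.
So the outputs are Y1=0, Y2=0. (Without the fault they would be Y1=1, Y2=0.)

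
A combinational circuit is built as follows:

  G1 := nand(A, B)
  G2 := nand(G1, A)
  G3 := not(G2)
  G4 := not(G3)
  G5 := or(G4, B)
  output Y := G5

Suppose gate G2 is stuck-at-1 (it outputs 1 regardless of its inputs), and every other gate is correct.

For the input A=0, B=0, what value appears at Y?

Propagate with G2 forced: G1=1, G2=1 [stuck-at-1], G3=0, G4=1, G5=1.
So Y = 1. (Same as the fault-free value — the fault is masked on this input.)

1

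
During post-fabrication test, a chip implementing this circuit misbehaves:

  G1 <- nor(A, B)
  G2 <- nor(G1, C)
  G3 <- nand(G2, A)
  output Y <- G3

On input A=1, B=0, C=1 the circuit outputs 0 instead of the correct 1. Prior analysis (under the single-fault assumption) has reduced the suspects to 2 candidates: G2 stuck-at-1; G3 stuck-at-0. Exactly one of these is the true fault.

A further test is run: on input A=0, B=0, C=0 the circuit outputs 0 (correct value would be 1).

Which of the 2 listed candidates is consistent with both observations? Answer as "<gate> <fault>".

G3 stuck-at-0

Evaluate each candidate on input A=0, B=0, C=0:
  G2 stuck-at-1: G1=1, G2=1 [stuck-at-1], G3=1 → 1 — eliminated
  G3 stuck-at-0: G1=1, G2=0, G3=0 [stuck-at-0] → 0 — matches
Only G3 stuck-at-0 reproduces the observed 0.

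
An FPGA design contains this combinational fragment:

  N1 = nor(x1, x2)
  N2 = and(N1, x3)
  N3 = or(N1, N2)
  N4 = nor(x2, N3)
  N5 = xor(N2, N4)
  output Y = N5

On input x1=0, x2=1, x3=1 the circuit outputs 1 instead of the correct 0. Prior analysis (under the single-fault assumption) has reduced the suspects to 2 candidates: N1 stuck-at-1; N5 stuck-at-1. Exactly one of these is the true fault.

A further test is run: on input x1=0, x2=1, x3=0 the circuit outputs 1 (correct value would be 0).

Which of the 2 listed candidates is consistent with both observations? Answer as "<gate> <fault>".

N5 stuck-at-1

Evaluate each candidate on input x1=0, x2=1, x3=0:
  N1 stuck-at-1: N1=1 [stuck-at-1], N2=0, N3=1, N4=0, N5=0 → 0 — eliminated
  N5 stuck-at-1: N1=0, N2=0, N3=0, N4=0, N5=1 [stuck-at-1] → 1 — matches
Only N5 stuck-at-1 reproduces the observed 1.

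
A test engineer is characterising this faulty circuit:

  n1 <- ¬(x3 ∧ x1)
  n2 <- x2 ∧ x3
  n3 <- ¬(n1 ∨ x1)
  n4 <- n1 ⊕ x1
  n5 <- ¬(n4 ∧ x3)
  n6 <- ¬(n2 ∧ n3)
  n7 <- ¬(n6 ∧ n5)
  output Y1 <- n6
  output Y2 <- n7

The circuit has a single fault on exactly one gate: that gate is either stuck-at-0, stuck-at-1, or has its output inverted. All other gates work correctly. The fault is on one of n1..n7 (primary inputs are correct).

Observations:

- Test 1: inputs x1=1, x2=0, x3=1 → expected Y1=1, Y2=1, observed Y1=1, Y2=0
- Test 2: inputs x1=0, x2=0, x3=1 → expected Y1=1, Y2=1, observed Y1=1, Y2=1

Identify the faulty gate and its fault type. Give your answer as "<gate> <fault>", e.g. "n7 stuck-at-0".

n1 stuck-at-1

Fault-free values for test 1 (x1=1, x2=0, x3=1): n1=0, n2=0, n3=0, n4=1, n5=0, n6=1, n7=1, giving Y1=1, Y2=1. Observed Y1=1, Y2=0.
Test 1: faults giving observed Y1=1, Y2=0 are {n1 stuck-at-1, n1 inverted output, n4 stuck-at-0, n4 inverted output, n5 stuck-at-1, n5 inverted output, n7 stuck-at-0, n7 inverted output}.
Test 2 (x1=0, x2=0, x3=1): fault-free n1=1, n2=0, n3=0, n4=1, n5=0, n6=1, n7=1 → Y1=1, Y2=1; observed Y1=1, Y2=1. Eliminates n1 inverted output, n4 stuck-at-0, n4 inverted output, n5 stuck-at-1, n5 inverted output, n7 stuck-at-0, n7 inverted output.
Only n1 stuck-at-1 is consistent with every test.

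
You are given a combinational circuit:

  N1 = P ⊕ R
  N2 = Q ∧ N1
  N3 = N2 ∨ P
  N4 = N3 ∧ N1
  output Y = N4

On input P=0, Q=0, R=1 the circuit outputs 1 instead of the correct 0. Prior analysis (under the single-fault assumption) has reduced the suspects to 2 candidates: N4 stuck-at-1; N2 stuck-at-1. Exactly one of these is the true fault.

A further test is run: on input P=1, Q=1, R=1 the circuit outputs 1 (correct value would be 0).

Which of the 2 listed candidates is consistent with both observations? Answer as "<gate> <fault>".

N4 stuck-at-1

Evaluate each candidate on input P=1, Q=1, R=1:
  N4 stuck-at-1: N1=0, N2=0, N3=1, N4=1 [stuck-at-1] → 1 — matches
  N2 stuck-at-1: N1=0, N2=1 [stuck-at-1], N3=1, N4=0 → 0 — eliminated
Only N4 stuck-at-1 reproduces the observed 1.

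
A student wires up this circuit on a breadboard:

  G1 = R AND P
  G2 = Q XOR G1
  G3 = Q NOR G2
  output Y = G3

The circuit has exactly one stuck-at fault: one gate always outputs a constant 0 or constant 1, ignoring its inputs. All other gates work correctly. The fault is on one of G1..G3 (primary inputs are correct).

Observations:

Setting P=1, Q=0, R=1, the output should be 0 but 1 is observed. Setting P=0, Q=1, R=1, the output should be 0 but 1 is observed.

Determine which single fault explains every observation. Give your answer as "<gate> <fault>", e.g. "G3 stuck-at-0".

G3 stuck-at-1

Fault-free values for test 1 (P=1, Q=0, R=1): G1=1, G2=1, G3=0, giving Y=0. Observed 1.
Test 1: faults giving observed 1 are {G1 stuck-at-0, G2 stuck-at-0, G3 stuck-at-1}.
Test 2 (P=0, Q=1, R=1): fault-free G1=0, G2=1, G3=0 → 0; observed 1. Eliminates G1 stuck-at-0, G2 stuck-at-0.
Only G3 stuck-at-1 is consistent with every test.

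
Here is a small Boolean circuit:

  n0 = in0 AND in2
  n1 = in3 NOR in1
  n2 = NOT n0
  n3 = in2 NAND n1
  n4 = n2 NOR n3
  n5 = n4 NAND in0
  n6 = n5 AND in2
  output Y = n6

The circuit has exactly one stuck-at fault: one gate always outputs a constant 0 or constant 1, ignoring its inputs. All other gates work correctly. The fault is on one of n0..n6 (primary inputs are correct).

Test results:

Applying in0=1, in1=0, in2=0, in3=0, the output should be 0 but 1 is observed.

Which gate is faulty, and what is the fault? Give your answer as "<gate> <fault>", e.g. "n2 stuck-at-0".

Fault-free values for test 1 (in0=1, in1=0, in2=0, in3=0): n0=0, n1=1, n2=1, n3=1, n4=0, n5=1, n6=0, giving Y=0. Observed 1.
Test 1: faults giving observed 1 are {n6 stuck-at-1}.
Only n6 stuck-at-1 is consistent with every test.

n6 stuck-at-1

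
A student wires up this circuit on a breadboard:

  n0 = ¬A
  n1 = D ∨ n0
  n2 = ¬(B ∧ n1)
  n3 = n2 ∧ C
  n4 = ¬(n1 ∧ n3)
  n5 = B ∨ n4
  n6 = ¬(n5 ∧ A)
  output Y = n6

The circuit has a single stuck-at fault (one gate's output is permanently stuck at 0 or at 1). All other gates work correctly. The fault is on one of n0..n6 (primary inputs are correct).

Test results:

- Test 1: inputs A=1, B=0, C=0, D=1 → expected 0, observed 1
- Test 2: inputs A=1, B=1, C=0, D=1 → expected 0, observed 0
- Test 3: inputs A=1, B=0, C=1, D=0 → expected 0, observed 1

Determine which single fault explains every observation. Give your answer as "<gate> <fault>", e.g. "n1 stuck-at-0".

n4 stuck-at-0

Fault-free values for test 1 (A=1, B=0, C=0, D=1): n0=0, n1=1, n2=1, n3=0, n4=1, n5=1, n6=0, giving Y=0. Observed 1.
Test 1: faults giving observed 1 are {n3 stuck-at-1, n4 stuck-at-0, n5 stuck-at-0, n6 stuck-at-1}.
Test 2 (A=1, B=1, C=0, D=1): fault-free n0=0, n1=1, n2=0, n3=0, n4=1, n5=1, n6=0 → 0; observed 0. Eliminates n5 stuck-at-0, n6 stuck-at-1.
Test 3 (A=1, B=0, C=1, D=0): fault-free n0=0, n1=0, n2=1, n3=1, n4=1, n5=1, n6=0 → 0; observed 1. Eliminates n3 stuck-at-1.
Only n4 stuck-at-0 is consistent with every test.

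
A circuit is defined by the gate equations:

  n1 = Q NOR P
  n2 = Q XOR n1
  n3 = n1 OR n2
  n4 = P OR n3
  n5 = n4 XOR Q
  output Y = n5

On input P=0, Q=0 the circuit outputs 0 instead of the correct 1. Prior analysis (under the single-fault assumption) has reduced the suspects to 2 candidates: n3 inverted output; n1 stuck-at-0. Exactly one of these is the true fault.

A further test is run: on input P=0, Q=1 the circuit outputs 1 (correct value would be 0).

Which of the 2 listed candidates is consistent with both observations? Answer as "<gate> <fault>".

Evaluate each candidate on input P=0, Q=1:
  n3 inverted output: n1=0, n2=1, n3=0 [inverted output], n4=0, n5=1 → 1 — matches
  n1 stuck-at-0: n1=0 [stuck-at-0], n2=1, n3=1, n4=1, n5=0 → 0 — eliminated
Only n3 inverted output reproduces the observed 1.

n3 inverted output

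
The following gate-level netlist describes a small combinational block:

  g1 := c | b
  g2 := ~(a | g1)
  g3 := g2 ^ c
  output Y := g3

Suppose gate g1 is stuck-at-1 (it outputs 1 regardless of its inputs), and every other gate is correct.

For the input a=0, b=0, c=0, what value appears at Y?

Propagate with g1 forced: g1=1 [stuck-at-1], g2=0, g3=0.
So Y = 0. (Without the fault it would be 1.)

0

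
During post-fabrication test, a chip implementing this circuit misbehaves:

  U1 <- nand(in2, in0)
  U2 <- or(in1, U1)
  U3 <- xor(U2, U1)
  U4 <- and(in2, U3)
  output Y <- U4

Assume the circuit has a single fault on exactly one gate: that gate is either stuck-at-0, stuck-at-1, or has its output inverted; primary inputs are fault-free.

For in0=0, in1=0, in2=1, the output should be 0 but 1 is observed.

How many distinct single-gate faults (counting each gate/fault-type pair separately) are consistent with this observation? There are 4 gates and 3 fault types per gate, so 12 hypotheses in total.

6

Fault-free: U1=1, U2=1, U3=0, U4=0 → 0. Observed 1.
  U1 stuck-at-0: output 0 ✗
  U1 stuck-at-1: output 0 ✗
  U1 inverted output: output 0 ✗
  U2 stuck-at-0: output 1 ✓
  U2 stuck-at-1: output 0 ✗
  U2 inverted output: output 1 ✓
  U3 stuck-at-0: output 0 ✗
  U3 stuck-at-1: output 1 ✓
  U3 inverted output: output 1 ✓
  U4 stuck-at-0: output 0 ✗
  U4 stuck-at-1: output 1 ✓
  U4 inverted output: output 1 ✓
Consistent faults: {U2 stuck-at-0, U2 inverted output, U3 stuck-at-1, U3 inverted output, U4 stuck-at-1, U4 inverted output} — 6 in all.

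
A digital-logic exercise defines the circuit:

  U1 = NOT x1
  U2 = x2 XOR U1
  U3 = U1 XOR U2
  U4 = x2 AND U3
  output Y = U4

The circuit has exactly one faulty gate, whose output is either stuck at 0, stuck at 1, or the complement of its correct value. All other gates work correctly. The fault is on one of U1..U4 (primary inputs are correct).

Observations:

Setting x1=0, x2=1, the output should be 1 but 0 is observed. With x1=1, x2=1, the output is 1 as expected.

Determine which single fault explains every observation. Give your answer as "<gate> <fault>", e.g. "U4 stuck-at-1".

U2 stuck-at-1

Fault-free values for test 1 (x1=0, x2=1): U1=1, U2=0, U3=1, U4=1, giving Y=1. Observed 0.
Test 1: faults giving observed 0 are {U2 stuck-at-1, U2 inverted output, U3 stuck-at-0, U3 inverted output, U4 stuck-at-0, U4 inverted output}.
Test 2 (x1=1, x2=1): fault-free U1=0, U2=1, U3=1, U4=1 → 1; observed 1. Eliminates U2 inverted output, U3 stuck-at-0, U3 inverted output, U4 stuck-at-0, U4 inverted output.
Only U2 stuck-at-1 is consistent with every test.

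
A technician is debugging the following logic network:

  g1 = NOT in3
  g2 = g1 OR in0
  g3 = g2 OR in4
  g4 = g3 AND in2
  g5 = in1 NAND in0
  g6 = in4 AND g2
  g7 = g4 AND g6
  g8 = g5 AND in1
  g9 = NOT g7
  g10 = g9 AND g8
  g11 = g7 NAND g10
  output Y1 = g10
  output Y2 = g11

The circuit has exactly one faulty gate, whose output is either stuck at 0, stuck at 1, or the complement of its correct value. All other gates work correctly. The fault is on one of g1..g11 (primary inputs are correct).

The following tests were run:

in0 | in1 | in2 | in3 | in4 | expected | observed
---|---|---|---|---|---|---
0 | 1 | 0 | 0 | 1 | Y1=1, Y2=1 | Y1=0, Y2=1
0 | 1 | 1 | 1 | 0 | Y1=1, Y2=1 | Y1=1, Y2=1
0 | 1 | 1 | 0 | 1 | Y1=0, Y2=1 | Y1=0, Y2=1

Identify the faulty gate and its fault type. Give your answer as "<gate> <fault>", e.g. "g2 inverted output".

g4 stuck-at-1

Fault-free values for test 1 (in0=0, in1=1, in2=0, in3=0, in4=1): g1=1, g2=1, g3=1, g4=0, g5=1, g6=1, g7=0, g8=1, g9=1, g10=1, g11=1, giving Y1=1, Y2=1. Observed Y1=0, Y2=1.
Test 1: faults giving observed Y1=0, Y2=1 are {g4 stuck-at-1, g4 inverted output, g5 stuck-at-0, g5 inverted output, g7 stuck-at-1, g7 inverted output, g8 stuck-at-0, g8 inverted output, g9 stuck-at-0, g9 inverted output, g10 stuck-at-0, g10 inverted output}.
Test 2 (in0=0, in1=1, in2=1, in3=1, in4=0): fault-free g1=0, g2=0, g3=0, g4=0, g5=1, g6=0, g7=0, g8=1, g9=1, g10=1, g11=1 → Y1=1, Y2=1; observed Y1=1, Y2=1. Eliminates g5 stuck-at-0, g5 inverted output, g7 stuck-at-1, g7 inverted output, g8 stuck-at-0, g8 inverted output, g9 stuck-at-0, g9 inverted output, g10 stuck-at-0, g10 inverted output.
Test 3 (in0=0, in1=1, in2=1, in3=0, in4=1): fault-free g1=1, g2=1, g3=1, g4=1, g5=1, g6=1, g7=1, g8=1, g9=0, g10=0, g11=1 → Y1=0, Y2=1; observed Y1=0, Y2=1. Eliminates g4 inverted output.
Only g4 stuck-at-1 is consistent with every test.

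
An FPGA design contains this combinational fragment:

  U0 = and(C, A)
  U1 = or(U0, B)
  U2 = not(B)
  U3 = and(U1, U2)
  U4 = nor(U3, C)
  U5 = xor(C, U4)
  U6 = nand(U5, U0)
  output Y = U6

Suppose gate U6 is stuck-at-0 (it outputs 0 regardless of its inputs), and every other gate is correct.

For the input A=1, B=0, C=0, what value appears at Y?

Propagate with U6 forced: U0=0, U1=0, U2=1, U3=0, U4=1, U5=1, U6=0 [stuck-at-0].
So Y = 0. (Without the fault it would be 1.)

0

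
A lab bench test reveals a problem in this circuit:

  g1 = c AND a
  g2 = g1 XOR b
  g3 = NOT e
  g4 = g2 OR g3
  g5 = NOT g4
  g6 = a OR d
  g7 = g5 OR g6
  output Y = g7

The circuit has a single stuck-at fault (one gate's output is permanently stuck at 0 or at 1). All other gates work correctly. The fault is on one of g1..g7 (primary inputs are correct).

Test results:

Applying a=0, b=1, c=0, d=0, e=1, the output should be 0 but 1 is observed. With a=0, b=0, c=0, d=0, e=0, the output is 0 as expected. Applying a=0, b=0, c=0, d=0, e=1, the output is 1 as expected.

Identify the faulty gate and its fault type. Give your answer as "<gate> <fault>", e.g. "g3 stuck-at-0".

g2 stuck-at-0

Fault-free values for test 1 (a=0, b=1, c=0, d=0, e=1): g1=0, g2=1, g3=0, g4=1, g5=0, g6=0, g7=0, giving Y=0. Observed 1.
Test 1: faults giving observed 1 are {g1 stuck-at-1, g2 stuck-at-0, g4 stuck-at-0, g5 stuck-at-1, g6 stuck-at-1, g7 stuck-at-1}.
Test 2 (a=0, b=0, c=0, d=0, e=0): fault-free g1=0, g2=0, g3=1, g4=1, g5=0, g6=0, g7=0 → 0; observed 0. Eliminates g4 stuck-at-0, g5 stuck-at-1, g6 stuck-at-1, g7 stuck-at-1.
Test 3 (a=0, b=0, c=0, d=0, e=1): fault-free g1=0, g2=0, g3=0, g4=0, g5=1, g6=0, g7=1 → 1; observed 1. Eliminates g1 stuck-at-1.
Only g2 stuck-at-0 is consistent with every test.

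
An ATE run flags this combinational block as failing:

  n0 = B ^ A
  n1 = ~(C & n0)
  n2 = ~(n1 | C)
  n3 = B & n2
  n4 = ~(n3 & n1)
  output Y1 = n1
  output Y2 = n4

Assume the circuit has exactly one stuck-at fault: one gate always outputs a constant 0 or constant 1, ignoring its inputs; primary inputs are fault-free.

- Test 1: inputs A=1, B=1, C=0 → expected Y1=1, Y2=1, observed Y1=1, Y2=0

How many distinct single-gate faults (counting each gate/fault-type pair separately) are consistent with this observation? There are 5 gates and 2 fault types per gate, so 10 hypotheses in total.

3

Fault-free: n0=0, n1=1, n2=0, n3=0, n4=1 → Y1=1, Y2=1. Observed Y1=1, Y2=0.
  n0 stuck-at-0: output Y1=1, Y2=1 ✗
  n0 stuck-at-1: output Y1=1, Y2=1 ✗
  n1 stuck-at-0: output Y1=0, Y2=1 ✗
  n1 stuck-at-1: output Y1=1, Y2=1 ✗
  n2 stuck-at-0: output Y1=1, Y2=1 ✗
  n2 stuck-at-1: output Y1=1, Y2=0 ✓
  n3 stuck-at-0: output Y1=1, Y2=1 ✗
  n3 stuck-at-1: output Y1=1, Y2=0 ✓
  n4 stuck-at-0: output Y1=1, Y2=0 ✓
  n4 stuck-at-1: output Y1=1, Y2=1 ✗
Consistent faults: {n2 stuck-at-1, n3 stuck-at-1, n4 stuck-at-0} — 3 in all.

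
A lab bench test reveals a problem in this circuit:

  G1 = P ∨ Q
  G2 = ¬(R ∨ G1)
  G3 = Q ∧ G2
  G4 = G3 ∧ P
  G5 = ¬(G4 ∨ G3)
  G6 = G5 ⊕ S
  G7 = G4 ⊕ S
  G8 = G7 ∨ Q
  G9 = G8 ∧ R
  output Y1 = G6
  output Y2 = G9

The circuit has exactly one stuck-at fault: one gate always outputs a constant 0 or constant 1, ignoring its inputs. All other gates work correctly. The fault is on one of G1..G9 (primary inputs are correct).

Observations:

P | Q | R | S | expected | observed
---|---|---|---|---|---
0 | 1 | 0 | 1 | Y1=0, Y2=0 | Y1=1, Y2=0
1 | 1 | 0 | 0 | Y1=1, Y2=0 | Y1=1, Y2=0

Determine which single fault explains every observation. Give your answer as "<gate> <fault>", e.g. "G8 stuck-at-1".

G6 stuck-at-1

Fault-free values for test 1 (P=0, Q=1, R=0, S=1): G1=1, G2=0, G3=0, G4=0, G5=1, G6=0, G7=1, G8=1, G9=0, giving Y1=0, Y2=0. Observed Y1=1, Y2=0.
Test 1: faults giving observed Y1=1, Y2=0 are {G1 stuck-at-0, G2 stuck-at-1, G3 stuck-at-1, G4 stuck-at-1, G5 stuck-at-0, G6 stuck-at-1}.
Test 2 (P=1, Q=1, R=0, S=0): fault-free G1=1, G2=0, G3=0, G4=0, G5=1, G6=1, G7=0, G8=1, G9=0 → Y1=1, Y2=0; observed Y1=1, Y2=0. Eliminates G1 stuck-at-0, G2 stuck-at-1, G3 stuck-at-1, G4 stuck-at-1, G5 stuck-at-0.
Only G6 stuck-at-1 is consistent with every test.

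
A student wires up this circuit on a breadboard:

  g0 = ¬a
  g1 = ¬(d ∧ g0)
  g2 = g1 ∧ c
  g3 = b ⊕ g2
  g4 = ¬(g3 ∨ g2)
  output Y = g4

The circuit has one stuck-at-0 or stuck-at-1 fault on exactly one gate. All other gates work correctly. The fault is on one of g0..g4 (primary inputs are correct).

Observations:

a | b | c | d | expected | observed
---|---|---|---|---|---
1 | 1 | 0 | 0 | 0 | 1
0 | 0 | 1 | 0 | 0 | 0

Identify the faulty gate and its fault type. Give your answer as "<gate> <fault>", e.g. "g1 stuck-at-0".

g3 stuck-at-0

Fault-free values for test 1 (a=1, b=1, c=0, d=0): g0=0, g1=1, g2=0, g3=1, g4=0, giving Y=0. Observed 1.
Test 1: faults giving observed 1 are {g3 stuck-at-0, g4 stuck-at-1}.
Test 2 (a=0, b=0, c=1, d=0): fault-free g0=1, g1=1, g2=1, g3=1, g4=0 → 0; observed 0. Eliminates g4 stuck-at-1.
Only g3 stuck-at-0 is consistent with every test.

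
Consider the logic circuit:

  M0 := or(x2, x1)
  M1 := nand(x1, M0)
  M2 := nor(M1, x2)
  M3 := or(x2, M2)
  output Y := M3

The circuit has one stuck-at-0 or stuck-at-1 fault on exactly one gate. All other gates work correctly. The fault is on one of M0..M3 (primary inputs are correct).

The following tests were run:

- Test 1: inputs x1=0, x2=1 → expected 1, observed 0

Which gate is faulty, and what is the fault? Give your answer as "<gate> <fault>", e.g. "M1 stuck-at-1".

M3 stuck-at-0

Fault-free values for test 1 (x1=0, x2=1): M0=1, M1=1, M2=0, M3=1, giving Y=1. Observed 0.
Test 1: faults giving observed 0 are {M3 stuck-at-0}.
Only M3 stuck-at-0 is consistent with every test.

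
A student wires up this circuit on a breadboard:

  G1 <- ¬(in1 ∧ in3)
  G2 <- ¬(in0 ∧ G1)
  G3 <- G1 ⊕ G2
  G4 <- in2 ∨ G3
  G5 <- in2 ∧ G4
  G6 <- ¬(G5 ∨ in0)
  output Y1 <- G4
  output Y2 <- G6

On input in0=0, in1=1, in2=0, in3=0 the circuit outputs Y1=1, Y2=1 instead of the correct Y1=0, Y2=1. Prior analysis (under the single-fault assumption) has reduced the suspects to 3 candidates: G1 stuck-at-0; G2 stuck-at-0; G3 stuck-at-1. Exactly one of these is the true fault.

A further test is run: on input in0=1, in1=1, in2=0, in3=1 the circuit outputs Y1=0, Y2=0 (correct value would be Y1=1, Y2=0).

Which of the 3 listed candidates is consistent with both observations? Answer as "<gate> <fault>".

Evaluate each candidate on input in0=1, in1=1, in2=0, in3=1:
  G1 stuck-at-0: G1=0 [stuck-at-0], G2=1, G3=1, G4=1, G5=0, G6=0 → Y1=1, Y2=0 — eliminated
  G2 stuck-at-0: G1=0, G2=0 [stuck-at-0], G3=0, G4=0, G5=0, G6=0 → Y1=0, Y2=0 — matches
  G3 stuck-at-1: G1=0, G2=1, G3=1 [stuck-at-1], G4=1, G5=0, G6=0 → Y1=1, Y2=0 — eliminated
Only G2 stuck-at-0 reproduces the observed Y1=0, Y2=0.

G2 stuck-at-0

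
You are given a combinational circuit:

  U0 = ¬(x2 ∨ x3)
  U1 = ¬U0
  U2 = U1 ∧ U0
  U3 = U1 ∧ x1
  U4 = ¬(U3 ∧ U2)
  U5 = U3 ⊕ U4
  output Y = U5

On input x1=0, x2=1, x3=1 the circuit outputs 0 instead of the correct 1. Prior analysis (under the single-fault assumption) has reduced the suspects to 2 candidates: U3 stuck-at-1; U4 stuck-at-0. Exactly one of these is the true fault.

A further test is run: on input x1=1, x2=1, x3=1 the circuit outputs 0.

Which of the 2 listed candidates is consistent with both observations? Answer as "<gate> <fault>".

U3 stuck-at-1

Evaluate each candidate on input x1=1, x2=1, x3=1:
  U3 stuck-at-1: U0=0, U1=1, U2=0, U3=1 [stuck-at-1], U4=1, U5=0 → 0 — matches
  U4 stuck-at-0: U0=0, U1=1, U2=0, U3=1, U4=0 [stuck-at-0], U5=1 → 1 — eliminated
Only U3 stuck-at-1 reproduces the observed 0.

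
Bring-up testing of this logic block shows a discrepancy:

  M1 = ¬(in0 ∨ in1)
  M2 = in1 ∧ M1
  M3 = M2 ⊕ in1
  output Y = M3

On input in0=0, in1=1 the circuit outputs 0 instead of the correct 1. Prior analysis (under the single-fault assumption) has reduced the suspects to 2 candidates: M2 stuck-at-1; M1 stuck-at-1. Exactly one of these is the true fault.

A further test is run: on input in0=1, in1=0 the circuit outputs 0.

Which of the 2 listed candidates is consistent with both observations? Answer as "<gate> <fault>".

Evaluate each candidate on input in0=1, in1=0:
  M2 stuck-at-1: M1=0, M2=1 [stuck-at-1], M3=1 → 1 — eliminated
  M1 stuck-at-1: M1=1 [stuck-at-1], M2=0, M3=0 → 0 — matches
Only M1 stuck-at-1 reproduces the observed 0.

M1 stuck-at-1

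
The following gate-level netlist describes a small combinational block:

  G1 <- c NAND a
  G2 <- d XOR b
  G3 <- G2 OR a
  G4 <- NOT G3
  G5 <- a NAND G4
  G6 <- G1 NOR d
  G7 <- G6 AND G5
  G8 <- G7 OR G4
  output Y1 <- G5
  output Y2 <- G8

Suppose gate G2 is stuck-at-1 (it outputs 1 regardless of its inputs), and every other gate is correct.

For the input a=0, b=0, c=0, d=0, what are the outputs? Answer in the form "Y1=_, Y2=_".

Propagate with G2 forced: G1=1, G2=1 [stuck-at-1], G3=1, G4=0, G5=1, G6=0, G7=0, G8=0.
So the outputs are Y1=1, Y2=0. (Without the fault they would be Y1=1, Y2=1.)

Y1=1, Y2=0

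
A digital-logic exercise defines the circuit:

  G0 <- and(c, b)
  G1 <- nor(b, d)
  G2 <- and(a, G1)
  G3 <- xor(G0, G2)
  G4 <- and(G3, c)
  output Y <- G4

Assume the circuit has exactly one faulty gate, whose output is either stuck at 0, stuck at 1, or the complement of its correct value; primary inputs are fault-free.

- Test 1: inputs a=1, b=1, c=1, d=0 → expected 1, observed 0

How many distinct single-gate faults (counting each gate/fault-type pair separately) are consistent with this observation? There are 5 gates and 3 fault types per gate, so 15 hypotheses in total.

10

Fault-free: G0=1, G1=0, G2=0, G3=1, G4=1 → 1. Observed 0.
  G0: stuck-at-0, inverted output ✓; others ✗
  G1: stuck-at-1, inverted output ✓; others ✗
  G2: stuck-at-1, inverted output ✓; others ✗
  G3: stuck-at-0, inverted output ✓; others ✗
  G4: stuck-at-0, inverted output ✓; others ✗
Consistent faults: {G0 stuck-at-0, G0 inverted output, G1 stuck-at-1, G1 inverted output, G2 stuck-at-1, G2 inverted output, G3 stuck-at-0, G3 inverted output, G4 stuck-at-0, G4 inverted output} — 10 in all.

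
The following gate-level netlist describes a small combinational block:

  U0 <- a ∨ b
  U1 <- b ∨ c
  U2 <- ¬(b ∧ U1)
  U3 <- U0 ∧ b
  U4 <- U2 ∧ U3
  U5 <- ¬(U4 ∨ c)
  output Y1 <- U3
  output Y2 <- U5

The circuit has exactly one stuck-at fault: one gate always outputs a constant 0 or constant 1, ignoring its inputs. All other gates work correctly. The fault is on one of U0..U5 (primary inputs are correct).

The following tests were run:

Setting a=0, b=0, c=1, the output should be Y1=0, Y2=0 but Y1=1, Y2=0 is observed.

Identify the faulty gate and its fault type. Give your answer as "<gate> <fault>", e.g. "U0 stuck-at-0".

Fault-free values for test 1 (a=0, b=0, c=1): U0=0, U1=1, U2=1, U3=0, U4=0, U5=0, giving Y1=0, Y2=0. Observed Y1=1, Y2=0.
Test 1: faults giving observed Y1=1, Y2=0 are {U3 stuck-at-1}.
Only U3 stuck-at-1 is consistent with every test.

U3 stuck-at-1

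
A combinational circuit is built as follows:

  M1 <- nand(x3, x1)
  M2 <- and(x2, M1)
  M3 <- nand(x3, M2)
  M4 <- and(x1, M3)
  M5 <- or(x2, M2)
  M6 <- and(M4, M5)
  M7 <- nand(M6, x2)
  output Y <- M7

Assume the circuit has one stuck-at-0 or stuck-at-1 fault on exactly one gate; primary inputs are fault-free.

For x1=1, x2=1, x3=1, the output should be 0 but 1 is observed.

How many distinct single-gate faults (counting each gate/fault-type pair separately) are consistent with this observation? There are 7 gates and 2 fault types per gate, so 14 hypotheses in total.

7

Fault-free: M1=0, M2=0, M3=1, M4=1, M5=1, M6=1, M7=0 → 0. Observed 1.
  M1 stuck-at-0: output 0 ✗
  M1 stuck-at-1: output 1 ✓
  M2 stuck-at-0: output 0 ✗
  M2 stuck-at-1: output 1 ✓
  M3 stuck-at-0: output 1 ✓
  M3 stuck-at-1: output 0 ✗
  M4 stuck-at-0: output 1 ✓
  M4 stuck-at-1: output 0 ✗
  M5 stuck-at-0: output 1 ✓
  M5 stuck-at-1: output 0 ✗
  M6 stuck-at-0: output 1 ✓
  M6 stuck-at-1: output 0 ✗
  M7 stuck-at-0: output 0 ✗
  M7 stuck-at-1: output 1 ✓
Consistent faults: {M1 stuck-at-1, M2 stuck-at-1, M3 stuck-at-0, M4 stuck-at-0, M5 stuck-at-0, M6 stuck-at-0, M7 stuck-at-1} — 7 in all.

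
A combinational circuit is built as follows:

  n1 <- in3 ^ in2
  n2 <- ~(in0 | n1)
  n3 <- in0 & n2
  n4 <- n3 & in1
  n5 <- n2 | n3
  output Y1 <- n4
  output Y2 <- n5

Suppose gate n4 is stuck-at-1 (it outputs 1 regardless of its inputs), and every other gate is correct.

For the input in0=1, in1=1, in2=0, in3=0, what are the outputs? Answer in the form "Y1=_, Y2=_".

Propagate with n4 forced: n1=0, n2=0, n3=0, n4=1 [stuck-at-1], n5=0.
So the outputs are Y1=1, Y2=0. (Without the fault they would be Y1=0, Y2=0.)

Y1=1, Y2=0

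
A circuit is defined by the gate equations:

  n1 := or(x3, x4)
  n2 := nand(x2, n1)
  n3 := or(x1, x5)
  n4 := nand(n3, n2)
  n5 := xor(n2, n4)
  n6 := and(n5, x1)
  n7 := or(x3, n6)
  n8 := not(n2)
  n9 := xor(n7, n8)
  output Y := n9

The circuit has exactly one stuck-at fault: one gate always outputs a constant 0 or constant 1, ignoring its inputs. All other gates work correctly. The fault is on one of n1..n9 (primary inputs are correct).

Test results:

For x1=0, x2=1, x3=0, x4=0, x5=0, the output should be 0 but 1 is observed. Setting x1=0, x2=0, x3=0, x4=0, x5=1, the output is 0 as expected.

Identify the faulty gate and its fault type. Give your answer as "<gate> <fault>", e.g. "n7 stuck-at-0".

n1 stuck-at-1

Fault-free values for test 1 (x1=0, x2=1, x3=0, x4=0, x5=0): n1=0, n2=1, n3=0, n4=1, n5=0, n6=0, n7=0, n8=0, n9=0, giving Y=0. Observed 1.
Test 1: faults giving observed 1 are {n1 stuck-at-1, n2 stuck-at-0, n6 stuck-at-1, n7 stuck-at-1, n8 stuck-at-1, n9 stuck-at-1}.
Test 2 (x1=0, x2=0, x3=0, x4=0, x5=1): fault-free n1=0, n2=1, n3=1, n4=0, n5=1, n6=0, n7=0, n8=0, n9=0 → 0; observed 0. Eliminates n2 stuck-at-0, n6 stuck-at-1, n7 stuck-at-1, n8 stuck-at-1, n9 stuck-at-1.
Only n1 stuck-at-1 is consistent with every test.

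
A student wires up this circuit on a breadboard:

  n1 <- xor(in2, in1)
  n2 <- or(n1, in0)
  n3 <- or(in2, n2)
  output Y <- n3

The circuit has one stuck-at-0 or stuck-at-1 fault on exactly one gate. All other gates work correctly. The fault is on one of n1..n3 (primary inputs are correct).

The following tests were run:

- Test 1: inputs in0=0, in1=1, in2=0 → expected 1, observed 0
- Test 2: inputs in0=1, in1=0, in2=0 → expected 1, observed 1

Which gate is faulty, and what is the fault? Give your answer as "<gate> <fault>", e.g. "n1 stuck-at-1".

n1 stuck-at-0

Fault-free values for test 1 (in0=0, in1=1, in2=0): n1=1, n2=1, n3=1, giving Y=1. Observed 0.
Test 1: faults giving observed 0 are {n1 stuck-at-0, n2 stuck-at-0, n3 stuck-at-0}.
Test 2 (in0=1, in1=0, in2=0): fault-free n1=0, n2=1, n3=1 → 1; observed 1. Eliminates n2 stuck-at-0, n3 stuck-at-0.
Only n1 stuck-at-0 is consistent with every test.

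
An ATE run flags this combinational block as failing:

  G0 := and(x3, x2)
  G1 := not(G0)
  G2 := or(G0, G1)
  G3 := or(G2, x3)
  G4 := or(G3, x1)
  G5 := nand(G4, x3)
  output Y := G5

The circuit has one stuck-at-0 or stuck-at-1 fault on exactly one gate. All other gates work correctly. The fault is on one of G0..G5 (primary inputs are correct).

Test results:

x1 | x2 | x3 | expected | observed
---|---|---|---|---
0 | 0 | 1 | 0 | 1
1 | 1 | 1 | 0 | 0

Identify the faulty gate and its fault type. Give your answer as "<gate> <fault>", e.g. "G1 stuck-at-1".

Fault-free values for test 1 (x1=0, x2=0, x3=1): G0=0, G1=1, G2=1, G3=1, G4=1, G5=0, giving Y=0. Observed 1.
Test 1: faults giving observed 1 are {G3 stuck-at-0, G4 stuck-at-0, G5 stuck-at-1}.
Test 2 (x1=1, x2=1, x3=1): fault-free G0=1, G1=0, G2=1, G3=1, G4=1, G5=0 → 0; observed 0. Eliminates G4 stuck-at-0, G5 stuck-at-1.
Only G3 stuck-at-0 is consistent with every test.

G3 stuck-at-0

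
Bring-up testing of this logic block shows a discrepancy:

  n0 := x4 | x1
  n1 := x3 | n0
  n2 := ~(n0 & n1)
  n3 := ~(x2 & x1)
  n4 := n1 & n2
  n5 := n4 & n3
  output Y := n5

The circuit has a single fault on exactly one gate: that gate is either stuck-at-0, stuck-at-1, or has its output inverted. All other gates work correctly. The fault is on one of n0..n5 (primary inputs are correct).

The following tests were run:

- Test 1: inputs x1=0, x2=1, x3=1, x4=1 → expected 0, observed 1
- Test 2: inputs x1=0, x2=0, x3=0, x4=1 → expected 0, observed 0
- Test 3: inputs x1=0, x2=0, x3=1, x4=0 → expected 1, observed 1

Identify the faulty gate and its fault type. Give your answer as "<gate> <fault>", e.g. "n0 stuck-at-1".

n0 stuck-at-0

Fault-free values for test 1 (x1=0, x2=1, x3=1, x4=1): n0=1, n1=1, n2=0, n3=1, n4=0, n5=0, giving Y=0. Observed 1.
Test 1: faults giving observed 1 are {n0 stuck-at-0, n0 inverted output, n2 stuck-at-1, n2 inverted output, n4 stuck-at-1, n4 inverted output, n5 stuck-at-1, n5 inverted output}.
Test 2 (x1=0, x2=0, x3=0, x4=1): fault-free n0=1, n1=1, n2=0, n3=1, n4=0, n5=0 → 0; observed 0. Eliminates n2 stuck-at-1, n2 inverted output, n4 stuck-at-1, n4 inverted output, n5 stuck-at-1, n5 inverted output.
Test 3 (x1=0, x2=0, x3=1, x4=0): fault-free n0=0, n1=1, n2=1, n3=1, n4=1, n5=1 → 1; observed 1. Eliminates n0 inverted output.
Only n0 stuck-at-0 is consistent with every test.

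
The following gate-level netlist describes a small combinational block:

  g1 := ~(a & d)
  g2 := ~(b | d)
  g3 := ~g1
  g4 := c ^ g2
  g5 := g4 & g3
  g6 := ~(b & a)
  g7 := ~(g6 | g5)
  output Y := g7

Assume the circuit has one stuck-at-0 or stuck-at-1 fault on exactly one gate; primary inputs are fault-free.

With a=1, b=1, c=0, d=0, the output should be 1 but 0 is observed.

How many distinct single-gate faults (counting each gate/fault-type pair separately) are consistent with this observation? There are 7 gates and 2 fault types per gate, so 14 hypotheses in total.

3

Fault-free: g1=1, g2=0, g3=0, g4=0, g5=0, g6=0, g7=1 → 1. Observed 0.
  g1 stuck-at-0: output 1 ✗
  g1 stuck-at-1: output 1 ✗
  g2 stuck-at-0: output 1 ✗
  g2 stuck-at-1: output 1 ✗
  g3 stuck-at-0: output 1 ✗
  g3 stuck-at-1: output 1 ✗
  g4 stuck-at-0: output 1 ✗
  g4 stuck-at-1: output 1 ✗
  g5 stuck-at-0: output 1 ✗
  g5 stuck-at-1: output 0 ✓
  g6 stuck-at-0: output 1 ✗
  g6 stuck-at-1: output 0 ✓
  g7 stuck-at-0: output 0 ✓
  g7 stuck-at-1: output 1 ✗
Consistent faults: {g5 stuck-at-1, g6 stuck-at-1, g7 stuck-at-0} — 3 in all.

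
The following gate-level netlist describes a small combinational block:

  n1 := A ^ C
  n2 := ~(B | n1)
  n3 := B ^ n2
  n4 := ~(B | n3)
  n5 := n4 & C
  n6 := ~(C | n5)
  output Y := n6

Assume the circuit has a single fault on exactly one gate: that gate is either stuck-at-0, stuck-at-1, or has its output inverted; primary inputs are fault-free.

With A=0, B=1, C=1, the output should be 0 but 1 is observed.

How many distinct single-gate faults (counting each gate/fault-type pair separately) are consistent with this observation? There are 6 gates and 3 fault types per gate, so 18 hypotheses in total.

Fault-free: n1=1, n2=0, n3=1, n4=0, n5=0, n6=0 → 0. Observed 1.
  n1: none of the 3 fault types match ✗
  n2: none of the 3 fault types match ✗
  n3: none of the 3 fault types match ✗
  n4: none of the 3 fault types match ✗
  n5: none of the 3 fault types match ✗
  n6: stuck-at-1, inverted output ✓; others ✗
Consistent faults: {n6 stuck-at-1, n6 inverted output} — 2 in all.

2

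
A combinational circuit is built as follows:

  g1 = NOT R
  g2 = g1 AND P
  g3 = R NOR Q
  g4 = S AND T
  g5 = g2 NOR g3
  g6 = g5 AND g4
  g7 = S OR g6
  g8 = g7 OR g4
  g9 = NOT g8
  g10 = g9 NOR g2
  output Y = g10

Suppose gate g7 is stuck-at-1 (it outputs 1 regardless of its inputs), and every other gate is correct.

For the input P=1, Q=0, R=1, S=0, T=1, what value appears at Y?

Propagate with g7 forced: g1=0, g2=0, g3=0, g4=0, g5=1, g6=0, g7=1 [stuck-at-1], g8=1, g9=0, g10=1.
So Y = 1. (Without the fault it would be 0.)

1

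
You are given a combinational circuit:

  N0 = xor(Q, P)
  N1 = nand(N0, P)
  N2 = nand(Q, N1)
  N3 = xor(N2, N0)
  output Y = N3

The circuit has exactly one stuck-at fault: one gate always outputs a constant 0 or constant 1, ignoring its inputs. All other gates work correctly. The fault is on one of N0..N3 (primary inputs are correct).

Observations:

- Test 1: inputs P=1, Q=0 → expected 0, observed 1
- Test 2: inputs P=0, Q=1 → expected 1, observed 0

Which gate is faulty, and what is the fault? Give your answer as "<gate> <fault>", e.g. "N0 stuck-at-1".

N0 stuck-at-0

Fault-free values for test 1 (P=1, Q=0): N0=1, N1=0, N2=1, N3=0, giving Y=0. Observed 1.
Test 1: faults giving observed 1 are {N0 stuck-at-0, N2 stuck-at-0, N3 stuck-at-1}.
Test 2 (P=0, Q=1): fault-free N0=1, N1=1, N2=0, N3=1 → 1; observed 0. Eliminates N2 stuck-at-0, N3 stuck-at-1.
Only N0 stuck-at-0 is consistent with every test.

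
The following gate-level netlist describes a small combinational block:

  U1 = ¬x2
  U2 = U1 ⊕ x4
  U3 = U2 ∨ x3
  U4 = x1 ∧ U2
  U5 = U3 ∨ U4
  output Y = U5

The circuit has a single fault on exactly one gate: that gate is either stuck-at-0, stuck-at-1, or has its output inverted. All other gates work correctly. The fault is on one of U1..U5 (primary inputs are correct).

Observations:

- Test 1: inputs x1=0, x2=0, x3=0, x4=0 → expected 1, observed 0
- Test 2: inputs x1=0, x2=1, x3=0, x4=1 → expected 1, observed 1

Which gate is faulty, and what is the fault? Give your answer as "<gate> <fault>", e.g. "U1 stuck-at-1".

U1 stuck-at-0

Fault-free values for test 1 (x1=0, x2=0, x3=0, x4=0): U1=1, U2=1, U3=1, U4=0, U5=1, giving Y=1. Observed 0.
Test 1: faults giving observed 0 are {U1 stuck-at-0, U1 inverted output, U2 stuck-at-0, U2 inverted output, U3 stuck-at-0, U3 inverted output, U5 stuck-at-0, U5 inverted output}.
Test 2 (x1=0, x2=1, x3=0, x4=1): fault-free U1=0, U2=1, U3=1, U4=0, U5=1 → 1; observed 1. Eliminates U1 inverted output, U2 stuck-at-0, U2 inverted output, U3 stuck-at-0, U3 inverted output, U5 stuck-at-0, U5 inverted output.
Only U1 stuck-at-0 is consistent with every test.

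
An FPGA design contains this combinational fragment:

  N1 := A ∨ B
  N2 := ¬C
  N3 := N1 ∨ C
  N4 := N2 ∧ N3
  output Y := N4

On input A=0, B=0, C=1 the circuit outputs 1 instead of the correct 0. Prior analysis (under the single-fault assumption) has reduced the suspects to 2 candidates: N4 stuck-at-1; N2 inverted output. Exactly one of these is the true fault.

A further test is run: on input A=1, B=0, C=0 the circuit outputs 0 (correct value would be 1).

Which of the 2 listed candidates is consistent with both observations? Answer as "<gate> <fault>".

Evaluate each candidate on input A=1, B=0, C=0:
  N4 stuck-at-1: N1=1, N2=1, N3=1, N4=1 [stuck-at-1] → 1 — eliminated
  N2 inverted output: N1=1, N2=0 [inverted output], N3=1, N4=0 → 0 — matches
Only N2 inverted output reproduces the observed 0.

N2 inverted output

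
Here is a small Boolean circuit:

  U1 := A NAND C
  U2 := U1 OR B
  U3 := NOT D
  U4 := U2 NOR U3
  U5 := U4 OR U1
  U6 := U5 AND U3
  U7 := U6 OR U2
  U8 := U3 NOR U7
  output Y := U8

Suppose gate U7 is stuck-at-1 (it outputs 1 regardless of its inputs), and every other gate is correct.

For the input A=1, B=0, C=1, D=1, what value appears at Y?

0

Propagate with U7 forced: U1=0, U2=0, U3=0, U4=1, U5=1, U6=0, U7=1 [stuck-at-1], U8=0.
So Y = 0. (Without the fault it would be 1.)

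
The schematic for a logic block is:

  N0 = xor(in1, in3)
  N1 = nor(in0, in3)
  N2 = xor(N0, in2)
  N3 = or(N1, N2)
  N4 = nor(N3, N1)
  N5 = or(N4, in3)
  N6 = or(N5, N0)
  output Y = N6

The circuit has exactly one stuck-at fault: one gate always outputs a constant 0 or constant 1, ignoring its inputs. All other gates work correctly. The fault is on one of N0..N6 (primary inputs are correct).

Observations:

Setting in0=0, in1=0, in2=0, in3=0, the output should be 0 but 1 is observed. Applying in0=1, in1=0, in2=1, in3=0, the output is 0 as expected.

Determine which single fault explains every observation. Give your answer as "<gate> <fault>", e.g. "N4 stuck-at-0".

N1 stuck-at-0

Fault-free values for test 1 (in0=0, in1=0, in2=0, in3=0): N0=0, N1=1, N2=0, N3=1, N4=0, N5=0, N6=0, giving Y=0. Observed 1.
Test 1: faults giving observed 1 are {N0 stuck-at-1, N1 stuck-at-0, N4 stuck-at-1, N5 stuck-at-1, N6 stuck-at-1}.
Test 2 (in0=1, in1=0, in2=1, in3=0): fault-free N0=0, N1=0, N2=1, N3=1, N4=0, N5=0, N6=0 → 0; observed 0. Eliminates N0 stuck-at-1, N4 stuck-at-1, N5 stuck-at-1, N6 stuck-at-1.
Only N1 stuck-at-0 is consistent with every test.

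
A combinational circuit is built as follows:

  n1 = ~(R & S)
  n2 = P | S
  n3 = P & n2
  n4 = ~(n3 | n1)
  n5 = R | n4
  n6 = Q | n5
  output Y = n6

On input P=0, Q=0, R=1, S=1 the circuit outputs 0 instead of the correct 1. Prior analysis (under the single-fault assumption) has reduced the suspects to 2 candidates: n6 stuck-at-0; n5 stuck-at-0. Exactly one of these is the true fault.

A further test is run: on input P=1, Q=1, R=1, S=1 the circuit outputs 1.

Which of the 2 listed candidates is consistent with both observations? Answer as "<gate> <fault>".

Evaluate each candidate on input P=1, Q=1, R=1, S=1:
  n6 stuck-at-0: n1=0, n2=1, n3=1, n4=0, n5=1, n6=0 [stuck-at-0] → 0 — eliminated
  n5 stuck-at-0: n1=0, n2=1, n3=1, n4=0, n5=0 [stuck-at-0], n6=1 → 1 — matches
Only n5 stuck-at-0 reproduces the observed 1.

n5 stuck-at-0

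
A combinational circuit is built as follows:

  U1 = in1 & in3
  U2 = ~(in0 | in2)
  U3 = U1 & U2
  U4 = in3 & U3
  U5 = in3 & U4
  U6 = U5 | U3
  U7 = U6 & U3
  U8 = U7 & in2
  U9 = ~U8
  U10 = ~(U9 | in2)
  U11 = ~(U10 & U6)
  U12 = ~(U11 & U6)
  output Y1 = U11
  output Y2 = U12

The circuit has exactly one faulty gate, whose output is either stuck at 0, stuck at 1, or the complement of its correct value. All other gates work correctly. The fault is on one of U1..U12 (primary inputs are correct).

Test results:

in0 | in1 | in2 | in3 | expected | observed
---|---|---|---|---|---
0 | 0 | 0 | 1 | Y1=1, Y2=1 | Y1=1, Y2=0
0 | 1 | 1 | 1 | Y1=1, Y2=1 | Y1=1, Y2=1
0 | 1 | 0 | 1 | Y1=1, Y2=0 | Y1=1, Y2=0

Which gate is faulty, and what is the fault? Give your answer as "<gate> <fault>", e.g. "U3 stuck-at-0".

U1 stuck-at-1

Fault-free values for test 1 (in0=0, in1=0, in2=0, in3=1): U1=0, U2=1, U3=0, U4=0, U5=0, U6=0, U7=0, U8=0, U9=1, U10=0, U11=1, U12=1, giving Y1=1, Y2=1. Observed Y1=1, Y2=0.
Test 1: faults giving observed Y1=1, Y2=0 are {U1 stuck-at-1, U1 inverted output, U3 stuck-at-1, U3 inverted output, U4 stuck-at-1, U4 inverted output, U5 stuck-at-1, U5 inverted output, U6 stuck-at-1, U6 inverted output, U12 stuck-at-0, U12 inverted output}.
Test 2 (in0=0, in1=1, in2=1, in3=1): fault-free U1=1, U2=0, U3=0, U4=0, U5=0, U6=0, U7=0, U8=0, U9=1, U10=0, U11=1, U12=1 → Y1=1, Y2=1; observed Y1=1, Y2=1. Eliminates U3 stuck-at-1, U3 inverted output, U4 stuck-at-1, U4 inverted output, U5 stuck-at-1, U5 inverted output, U6 stuck-at-1, U6 inverted output, U12 stuck-at-0, U12 inverted output.
Test 3 (in0=0, in1=1, in2=0, in3=1): fault-free U1=1, U2=1, U3=1, U4=1, U5=1, U6=1, U7=1, U8=0, U9=1, U10=0, U11=1, U12=0 → Y1=1, Y2=0; observed Y1=1, Y2=0. Eliminates U1 inverted output.
Only U1 stuck-at-1 is consistent with every test.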